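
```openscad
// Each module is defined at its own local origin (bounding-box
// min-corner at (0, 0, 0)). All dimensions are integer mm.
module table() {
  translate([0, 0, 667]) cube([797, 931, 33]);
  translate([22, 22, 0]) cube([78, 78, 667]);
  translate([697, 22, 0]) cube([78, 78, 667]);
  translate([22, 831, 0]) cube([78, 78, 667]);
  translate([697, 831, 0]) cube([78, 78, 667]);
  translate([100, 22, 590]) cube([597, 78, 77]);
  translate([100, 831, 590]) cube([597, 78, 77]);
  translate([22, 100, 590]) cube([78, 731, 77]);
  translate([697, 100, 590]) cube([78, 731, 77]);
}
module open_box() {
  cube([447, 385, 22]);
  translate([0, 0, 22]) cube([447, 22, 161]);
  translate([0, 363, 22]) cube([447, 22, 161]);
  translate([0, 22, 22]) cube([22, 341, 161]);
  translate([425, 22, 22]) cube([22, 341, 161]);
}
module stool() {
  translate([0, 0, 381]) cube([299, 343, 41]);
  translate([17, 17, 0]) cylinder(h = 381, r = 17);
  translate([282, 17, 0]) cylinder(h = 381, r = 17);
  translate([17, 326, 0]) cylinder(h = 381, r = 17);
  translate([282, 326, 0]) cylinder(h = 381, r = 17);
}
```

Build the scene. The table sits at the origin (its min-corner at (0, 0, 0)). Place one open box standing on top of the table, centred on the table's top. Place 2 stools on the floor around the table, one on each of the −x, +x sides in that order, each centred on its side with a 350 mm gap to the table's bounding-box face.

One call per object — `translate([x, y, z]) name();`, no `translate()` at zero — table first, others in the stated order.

table();
translate([175, 273, 700]) open_box();
translate([-649, 294, 0]) stool();
translate([1147, 294, 0]) stool();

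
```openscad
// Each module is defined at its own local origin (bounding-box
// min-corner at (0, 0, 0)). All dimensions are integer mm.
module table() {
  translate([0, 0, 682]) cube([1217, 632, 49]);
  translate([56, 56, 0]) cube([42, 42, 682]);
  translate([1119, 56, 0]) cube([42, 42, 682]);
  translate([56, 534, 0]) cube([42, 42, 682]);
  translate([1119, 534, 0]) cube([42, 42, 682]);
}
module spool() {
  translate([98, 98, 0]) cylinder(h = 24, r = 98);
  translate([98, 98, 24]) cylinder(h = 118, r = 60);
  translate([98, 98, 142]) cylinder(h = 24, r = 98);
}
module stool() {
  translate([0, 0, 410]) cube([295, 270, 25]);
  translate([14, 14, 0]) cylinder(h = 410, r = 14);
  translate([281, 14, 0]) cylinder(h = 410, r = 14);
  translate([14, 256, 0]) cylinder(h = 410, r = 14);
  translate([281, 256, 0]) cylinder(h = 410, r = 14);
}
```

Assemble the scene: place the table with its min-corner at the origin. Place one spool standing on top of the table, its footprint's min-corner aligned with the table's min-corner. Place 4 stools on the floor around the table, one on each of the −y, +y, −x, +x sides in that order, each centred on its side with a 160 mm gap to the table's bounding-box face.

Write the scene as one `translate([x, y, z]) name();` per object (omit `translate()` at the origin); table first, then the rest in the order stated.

table();
translate([0, 0, 731]) spool();
translate([461, -430, 0]) stool();
translate([461, 792, 0]) stool();
translate([-455, 181, 0]) stool();
translate([1377, 181, 0]) stool();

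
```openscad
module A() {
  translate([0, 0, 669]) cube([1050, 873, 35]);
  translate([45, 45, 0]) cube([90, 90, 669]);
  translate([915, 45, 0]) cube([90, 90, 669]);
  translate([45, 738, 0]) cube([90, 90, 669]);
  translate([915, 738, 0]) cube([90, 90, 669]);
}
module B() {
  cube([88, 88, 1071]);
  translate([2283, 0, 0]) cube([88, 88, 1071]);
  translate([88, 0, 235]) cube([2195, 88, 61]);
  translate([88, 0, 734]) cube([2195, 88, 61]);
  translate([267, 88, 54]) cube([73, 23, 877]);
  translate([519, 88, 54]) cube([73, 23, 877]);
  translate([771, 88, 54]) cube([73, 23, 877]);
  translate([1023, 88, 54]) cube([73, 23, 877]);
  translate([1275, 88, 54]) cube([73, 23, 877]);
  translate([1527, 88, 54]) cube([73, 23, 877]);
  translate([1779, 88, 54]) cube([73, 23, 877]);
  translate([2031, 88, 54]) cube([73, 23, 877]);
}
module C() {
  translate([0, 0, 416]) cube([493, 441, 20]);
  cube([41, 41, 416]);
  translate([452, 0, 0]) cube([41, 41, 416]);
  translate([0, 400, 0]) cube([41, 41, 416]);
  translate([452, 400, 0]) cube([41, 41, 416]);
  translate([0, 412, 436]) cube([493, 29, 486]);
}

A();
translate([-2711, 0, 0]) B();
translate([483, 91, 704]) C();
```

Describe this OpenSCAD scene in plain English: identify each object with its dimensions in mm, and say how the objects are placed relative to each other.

A is a table with a 1050×873 mm rectangular top, 35 mm thick, top surface at z = 704 mm, supported by four 90×90 mm square legs, each inset 45 mm from the nearest pair of top edges, running from the floor.

B is a fence section. Two 88×88 mm posts, 1071 mm tall, stand on the floor with a clear span of 2195 mm between their inner faces. Two horizontal rails of 88×61 mm section span the gap between the posts with their undersides at z = 235 mm and z = 734 mm, flush with the posts' −y face. 8 pickets, each 73 mm wide, 23 mm thick and 877 mm tall, are fixed to the +y face of the rails with their bottoms at z = 54 mm, evenly spaced across the span with equal gaps (rounded down to the nearest mm) at the −x end and between each pair — any rounding remainder accumulates at the +x end.

C is a chair. The seat is a 493×441×20 mm slab with its top at z = 436 mm, on four 41×41 mm corner legs (flush with the seat edges, standing on z = 0). A flat backrest 29 mm thick, 486 mm tall, spans the full seat width and rises from the seat top along its +y edge, rear face flush with the rear of the seat.

The fence section is on the floor beside the table on its −x side. The chair is on top of the table.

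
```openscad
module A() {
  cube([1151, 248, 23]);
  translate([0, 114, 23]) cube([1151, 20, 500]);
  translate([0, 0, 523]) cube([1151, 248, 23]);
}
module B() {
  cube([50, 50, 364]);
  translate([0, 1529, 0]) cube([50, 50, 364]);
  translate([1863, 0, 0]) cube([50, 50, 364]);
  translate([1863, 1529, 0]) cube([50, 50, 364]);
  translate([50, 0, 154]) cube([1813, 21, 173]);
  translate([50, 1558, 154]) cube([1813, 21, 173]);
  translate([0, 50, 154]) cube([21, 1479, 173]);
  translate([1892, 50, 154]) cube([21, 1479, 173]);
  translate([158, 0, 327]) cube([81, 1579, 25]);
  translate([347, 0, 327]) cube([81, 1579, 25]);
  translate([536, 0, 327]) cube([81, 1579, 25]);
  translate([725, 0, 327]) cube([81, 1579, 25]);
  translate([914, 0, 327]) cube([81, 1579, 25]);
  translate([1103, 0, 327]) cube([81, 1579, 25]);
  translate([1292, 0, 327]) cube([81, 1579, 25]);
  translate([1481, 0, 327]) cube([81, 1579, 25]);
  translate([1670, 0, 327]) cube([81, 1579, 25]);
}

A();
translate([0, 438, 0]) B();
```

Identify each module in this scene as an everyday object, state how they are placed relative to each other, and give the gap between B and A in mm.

A is an I-beam. B is a bed frame. The bed frame is on the floor beside the I-beam on its +y side. The gap between the bed frame and the I-beam is 190 mm.

The bed frame's nearest face is 190 mm from the I-beam's +y face.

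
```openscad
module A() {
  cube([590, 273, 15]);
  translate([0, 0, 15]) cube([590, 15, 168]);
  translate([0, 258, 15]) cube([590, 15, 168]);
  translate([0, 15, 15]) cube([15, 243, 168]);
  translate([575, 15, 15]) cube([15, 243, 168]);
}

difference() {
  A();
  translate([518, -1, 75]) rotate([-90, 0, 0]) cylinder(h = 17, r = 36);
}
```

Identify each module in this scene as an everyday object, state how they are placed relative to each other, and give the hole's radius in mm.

A is an open box. The open box has a circular hole through its front wall. The hole's radius is 36 mm.

The subtracted cylinder has r = 36 mm.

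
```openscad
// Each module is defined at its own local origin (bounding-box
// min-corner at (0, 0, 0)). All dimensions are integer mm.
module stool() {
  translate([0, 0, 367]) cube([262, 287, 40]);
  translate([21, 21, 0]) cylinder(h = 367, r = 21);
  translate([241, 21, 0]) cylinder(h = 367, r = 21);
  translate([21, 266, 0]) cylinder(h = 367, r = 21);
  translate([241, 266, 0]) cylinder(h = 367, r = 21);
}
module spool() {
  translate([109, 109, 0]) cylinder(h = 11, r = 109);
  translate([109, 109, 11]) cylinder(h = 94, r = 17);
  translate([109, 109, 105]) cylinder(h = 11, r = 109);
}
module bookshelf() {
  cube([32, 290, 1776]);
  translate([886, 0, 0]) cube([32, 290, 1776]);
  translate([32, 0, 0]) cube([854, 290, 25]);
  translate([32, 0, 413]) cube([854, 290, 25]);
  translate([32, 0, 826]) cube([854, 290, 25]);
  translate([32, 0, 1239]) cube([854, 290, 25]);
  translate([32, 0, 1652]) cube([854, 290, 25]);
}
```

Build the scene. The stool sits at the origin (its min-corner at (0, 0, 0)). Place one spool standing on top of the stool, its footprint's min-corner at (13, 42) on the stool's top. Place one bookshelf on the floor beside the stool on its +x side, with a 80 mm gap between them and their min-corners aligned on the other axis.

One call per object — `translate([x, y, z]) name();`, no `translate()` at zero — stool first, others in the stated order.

stool();
translate([13, 42, 407]) spool();
translate([342, 0, 0]) bookshelf();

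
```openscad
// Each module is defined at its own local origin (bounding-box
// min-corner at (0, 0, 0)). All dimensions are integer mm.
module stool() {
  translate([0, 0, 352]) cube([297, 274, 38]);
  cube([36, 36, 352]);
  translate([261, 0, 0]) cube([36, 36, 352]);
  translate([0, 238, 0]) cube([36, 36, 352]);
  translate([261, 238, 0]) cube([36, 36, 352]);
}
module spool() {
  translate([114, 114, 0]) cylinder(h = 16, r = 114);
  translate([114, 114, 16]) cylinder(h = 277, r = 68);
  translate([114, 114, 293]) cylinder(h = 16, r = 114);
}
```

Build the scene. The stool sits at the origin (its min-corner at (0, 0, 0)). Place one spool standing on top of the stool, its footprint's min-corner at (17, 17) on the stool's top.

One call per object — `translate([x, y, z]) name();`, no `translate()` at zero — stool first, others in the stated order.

stool();
translate([17, 17, 390]) spool();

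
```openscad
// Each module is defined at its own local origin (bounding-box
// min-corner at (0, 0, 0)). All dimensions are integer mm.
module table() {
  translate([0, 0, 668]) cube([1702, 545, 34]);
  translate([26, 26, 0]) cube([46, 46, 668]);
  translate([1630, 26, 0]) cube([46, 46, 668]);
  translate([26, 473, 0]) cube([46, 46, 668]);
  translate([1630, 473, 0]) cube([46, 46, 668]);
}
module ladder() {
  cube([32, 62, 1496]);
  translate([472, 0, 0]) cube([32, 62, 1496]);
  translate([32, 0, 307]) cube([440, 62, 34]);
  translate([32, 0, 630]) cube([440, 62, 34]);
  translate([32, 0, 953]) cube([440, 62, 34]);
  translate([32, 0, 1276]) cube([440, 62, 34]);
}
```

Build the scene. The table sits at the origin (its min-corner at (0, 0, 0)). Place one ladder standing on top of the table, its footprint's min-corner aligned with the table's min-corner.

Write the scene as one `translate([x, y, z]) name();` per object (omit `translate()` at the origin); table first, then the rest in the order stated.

table();
translate([0, 0, 702]) ladder();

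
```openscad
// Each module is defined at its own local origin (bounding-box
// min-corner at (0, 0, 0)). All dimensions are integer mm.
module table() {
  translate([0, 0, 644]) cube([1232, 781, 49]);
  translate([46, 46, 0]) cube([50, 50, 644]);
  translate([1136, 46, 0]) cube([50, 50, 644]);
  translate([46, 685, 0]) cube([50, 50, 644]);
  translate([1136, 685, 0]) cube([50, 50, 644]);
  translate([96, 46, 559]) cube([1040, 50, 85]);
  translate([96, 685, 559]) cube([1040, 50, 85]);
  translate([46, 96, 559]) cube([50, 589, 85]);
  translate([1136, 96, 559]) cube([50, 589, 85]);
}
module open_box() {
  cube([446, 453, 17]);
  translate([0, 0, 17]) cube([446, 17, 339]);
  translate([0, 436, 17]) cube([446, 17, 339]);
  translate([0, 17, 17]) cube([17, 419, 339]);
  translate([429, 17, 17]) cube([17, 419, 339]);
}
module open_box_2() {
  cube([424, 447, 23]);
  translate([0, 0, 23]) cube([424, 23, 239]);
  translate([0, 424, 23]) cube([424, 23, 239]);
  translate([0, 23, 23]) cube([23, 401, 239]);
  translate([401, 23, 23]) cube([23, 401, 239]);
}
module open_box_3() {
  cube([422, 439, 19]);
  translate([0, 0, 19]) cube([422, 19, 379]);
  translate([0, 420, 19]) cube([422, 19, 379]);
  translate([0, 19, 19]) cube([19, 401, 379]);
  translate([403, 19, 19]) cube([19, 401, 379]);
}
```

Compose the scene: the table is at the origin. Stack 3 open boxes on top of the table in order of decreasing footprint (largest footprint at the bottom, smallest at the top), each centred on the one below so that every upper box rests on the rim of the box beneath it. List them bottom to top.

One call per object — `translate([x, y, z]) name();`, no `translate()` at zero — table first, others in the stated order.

table();
translate([393, 164, 693]) open_box();
translate([404, 167, 1049]) open_box_2();
translate([405, 171, 1311]) open_box_3();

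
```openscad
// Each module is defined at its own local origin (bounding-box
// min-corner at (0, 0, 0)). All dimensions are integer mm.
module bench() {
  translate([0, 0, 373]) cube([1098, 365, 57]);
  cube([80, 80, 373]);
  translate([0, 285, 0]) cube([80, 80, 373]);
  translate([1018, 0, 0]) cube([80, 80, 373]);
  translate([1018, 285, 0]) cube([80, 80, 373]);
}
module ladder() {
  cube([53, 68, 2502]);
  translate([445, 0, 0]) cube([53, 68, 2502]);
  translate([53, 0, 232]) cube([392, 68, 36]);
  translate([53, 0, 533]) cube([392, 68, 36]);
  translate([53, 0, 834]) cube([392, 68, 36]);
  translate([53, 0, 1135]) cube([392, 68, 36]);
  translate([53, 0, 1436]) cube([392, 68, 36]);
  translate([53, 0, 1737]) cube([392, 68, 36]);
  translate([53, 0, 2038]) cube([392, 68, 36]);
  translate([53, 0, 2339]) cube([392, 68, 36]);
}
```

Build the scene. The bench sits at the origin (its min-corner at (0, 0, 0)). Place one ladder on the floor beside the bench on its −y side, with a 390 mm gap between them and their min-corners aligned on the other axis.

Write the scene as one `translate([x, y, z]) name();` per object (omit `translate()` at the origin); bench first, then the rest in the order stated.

bench();
translate([0, -458, 0]) ladder();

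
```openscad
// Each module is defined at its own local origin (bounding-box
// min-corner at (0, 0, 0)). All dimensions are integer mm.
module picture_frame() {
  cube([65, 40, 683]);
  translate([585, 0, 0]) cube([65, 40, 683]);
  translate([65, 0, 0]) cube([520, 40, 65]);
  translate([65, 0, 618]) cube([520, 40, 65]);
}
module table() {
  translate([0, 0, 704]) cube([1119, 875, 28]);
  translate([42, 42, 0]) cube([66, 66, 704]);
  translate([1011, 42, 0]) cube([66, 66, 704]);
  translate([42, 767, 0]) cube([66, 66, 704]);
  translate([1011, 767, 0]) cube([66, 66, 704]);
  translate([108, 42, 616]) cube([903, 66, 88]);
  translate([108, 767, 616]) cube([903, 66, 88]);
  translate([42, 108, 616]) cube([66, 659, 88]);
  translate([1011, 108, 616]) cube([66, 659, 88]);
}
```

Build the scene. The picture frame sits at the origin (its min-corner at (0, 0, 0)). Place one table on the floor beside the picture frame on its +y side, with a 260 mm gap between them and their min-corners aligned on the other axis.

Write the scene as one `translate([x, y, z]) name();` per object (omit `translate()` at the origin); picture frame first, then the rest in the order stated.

picture_frame();
translate([0, 300, 0]) table();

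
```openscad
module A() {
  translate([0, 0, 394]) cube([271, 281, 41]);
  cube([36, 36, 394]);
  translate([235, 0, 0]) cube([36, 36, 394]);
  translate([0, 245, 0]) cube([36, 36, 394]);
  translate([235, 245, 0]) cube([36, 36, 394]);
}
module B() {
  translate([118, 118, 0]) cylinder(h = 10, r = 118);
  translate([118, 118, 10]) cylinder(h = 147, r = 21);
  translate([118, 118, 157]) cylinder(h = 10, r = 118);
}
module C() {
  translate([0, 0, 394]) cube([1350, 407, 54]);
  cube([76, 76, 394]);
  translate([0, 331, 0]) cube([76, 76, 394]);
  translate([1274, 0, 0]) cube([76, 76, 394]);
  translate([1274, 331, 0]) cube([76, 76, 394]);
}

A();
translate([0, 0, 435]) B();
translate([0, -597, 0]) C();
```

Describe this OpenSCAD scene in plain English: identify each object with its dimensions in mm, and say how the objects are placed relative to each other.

A is a four-legged stool. The seat is 271×281 mm, 41 mm thick, top at z = 435 mm. It stands on four square legs, each 36×36 mm in cross-section, from z = 0 to the seat underside, each flush with a corner of the seat.

B is a spool: two coaxial disc flanges of radius 118 mm and thickness 10 mm, joined by a core cylinder of radius 21 mm and height 147 mm. The lower flange rests on z = 0 and the three cylinders share a vertical axis.

C is a bench: a 1350×407 mm seat slab, 54 mm thick, top at z = 448 mm, on four 76×76 mm square legs flush with the seat corners and standing on z = 0.

The spool is on top of the stool. The bench is on the floor beside the stool on its −y side.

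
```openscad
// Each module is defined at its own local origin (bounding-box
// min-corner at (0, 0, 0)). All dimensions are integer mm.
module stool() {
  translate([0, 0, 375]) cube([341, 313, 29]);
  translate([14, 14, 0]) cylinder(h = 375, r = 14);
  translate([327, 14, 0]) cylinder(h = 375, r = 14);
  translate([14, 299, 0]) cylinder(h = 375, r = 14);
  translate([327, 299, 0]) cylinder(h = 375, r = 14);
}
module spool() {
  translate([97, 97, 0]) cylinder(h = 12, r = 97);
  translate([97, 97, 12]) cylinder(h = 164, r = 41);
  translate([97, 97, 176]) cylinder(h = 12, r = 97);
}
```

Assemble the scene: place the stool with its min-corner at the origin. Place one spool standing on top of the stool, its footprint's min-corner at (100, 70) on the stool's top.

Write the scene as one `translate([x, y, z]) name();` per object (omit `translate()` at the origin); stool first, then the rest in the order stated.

stool();
translate([100, 70, 404]) spool();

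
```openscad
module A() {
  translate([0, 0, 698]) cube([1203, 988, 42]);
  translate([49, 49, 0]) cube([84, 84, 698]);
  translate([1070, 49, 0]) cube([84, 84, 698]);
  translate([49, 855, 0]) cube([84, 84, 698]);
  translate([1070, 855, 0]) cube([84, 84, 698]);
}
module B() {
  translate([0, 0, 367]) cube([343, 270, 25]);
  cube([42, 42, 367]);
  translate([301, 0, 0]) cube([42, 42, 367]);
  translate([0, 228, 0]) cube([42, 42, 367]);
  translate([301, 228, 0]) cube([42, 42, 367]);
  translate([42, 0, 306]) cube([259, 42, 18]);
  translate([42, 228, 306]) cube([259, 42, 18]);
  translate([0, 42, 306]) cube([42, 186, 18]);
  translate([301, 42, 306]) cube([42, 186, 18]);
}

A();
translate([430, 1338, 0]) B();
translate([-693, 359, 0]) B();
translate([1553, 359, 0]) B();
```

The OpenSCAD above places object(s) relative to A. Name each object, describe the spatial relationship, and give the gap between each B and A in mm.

A is a table. B is a stool. Three stools sit around the table at the +y, −x, +x sides. The gap between each stool and the table is 350 mm.

Each stool's nearest face is 350 mm from the table's bounding box.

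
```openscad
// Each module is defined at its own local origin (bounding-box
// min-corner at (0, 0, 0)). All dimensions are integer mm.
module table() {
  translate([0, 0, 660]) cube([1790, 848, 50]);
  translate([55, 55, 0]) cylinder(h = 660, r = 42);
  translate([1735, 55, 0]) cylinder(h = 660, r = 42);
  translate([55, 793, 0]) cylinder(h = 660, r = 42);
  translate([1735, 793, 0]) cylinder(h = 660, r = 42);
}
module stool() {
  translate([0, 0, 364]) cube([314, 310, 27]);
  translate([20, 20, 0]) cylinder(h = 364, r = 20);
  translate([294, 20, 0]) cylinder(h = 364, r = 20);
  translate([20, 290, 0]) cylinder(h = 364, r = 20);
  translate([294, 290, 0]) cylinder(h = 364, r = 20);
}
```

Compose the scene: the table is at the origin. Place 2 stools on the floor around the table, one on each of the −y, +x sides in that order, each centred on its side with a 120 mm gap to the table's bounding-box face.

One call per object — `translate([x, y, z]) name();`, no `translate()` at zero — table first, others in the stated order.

table();
translate([738, -430, 0]) stool();
translate([1910, 269, 0]) stool();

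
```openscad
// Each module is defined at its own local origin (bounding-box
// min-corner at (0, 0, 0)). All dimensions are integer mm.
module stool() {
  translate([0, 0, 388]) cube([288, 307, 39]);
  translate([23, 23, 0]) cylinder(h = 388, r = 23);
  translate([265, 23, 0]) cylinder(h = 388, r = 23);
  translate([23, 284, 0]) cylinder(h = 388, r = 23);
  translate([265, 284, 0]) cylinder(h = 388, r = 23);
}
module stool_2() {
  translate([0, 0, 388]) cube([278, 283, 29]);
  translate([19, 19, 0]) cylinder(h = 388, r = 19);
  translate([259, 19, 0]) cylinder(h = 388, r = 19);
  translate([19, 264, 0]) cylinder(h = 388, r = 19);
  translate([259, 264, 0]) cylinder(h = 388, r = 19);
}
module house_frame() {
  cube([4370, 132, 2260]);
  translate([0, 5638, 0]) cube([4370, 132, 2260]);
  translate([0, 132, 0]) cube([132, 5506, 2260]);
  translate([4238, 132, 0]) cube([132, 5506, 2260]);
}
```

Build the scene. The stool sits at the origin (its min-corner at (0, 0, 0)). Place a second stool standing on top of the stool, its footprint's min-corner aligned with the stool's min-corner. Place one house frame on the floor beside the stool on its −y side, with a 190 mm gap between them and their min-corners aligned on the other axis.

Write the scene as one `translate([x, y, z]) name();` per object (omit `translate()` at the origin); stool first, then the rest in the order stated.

stool();
translate([0, 0, 427]) stool_2();
translate([0, -5960, 0]) house_frame();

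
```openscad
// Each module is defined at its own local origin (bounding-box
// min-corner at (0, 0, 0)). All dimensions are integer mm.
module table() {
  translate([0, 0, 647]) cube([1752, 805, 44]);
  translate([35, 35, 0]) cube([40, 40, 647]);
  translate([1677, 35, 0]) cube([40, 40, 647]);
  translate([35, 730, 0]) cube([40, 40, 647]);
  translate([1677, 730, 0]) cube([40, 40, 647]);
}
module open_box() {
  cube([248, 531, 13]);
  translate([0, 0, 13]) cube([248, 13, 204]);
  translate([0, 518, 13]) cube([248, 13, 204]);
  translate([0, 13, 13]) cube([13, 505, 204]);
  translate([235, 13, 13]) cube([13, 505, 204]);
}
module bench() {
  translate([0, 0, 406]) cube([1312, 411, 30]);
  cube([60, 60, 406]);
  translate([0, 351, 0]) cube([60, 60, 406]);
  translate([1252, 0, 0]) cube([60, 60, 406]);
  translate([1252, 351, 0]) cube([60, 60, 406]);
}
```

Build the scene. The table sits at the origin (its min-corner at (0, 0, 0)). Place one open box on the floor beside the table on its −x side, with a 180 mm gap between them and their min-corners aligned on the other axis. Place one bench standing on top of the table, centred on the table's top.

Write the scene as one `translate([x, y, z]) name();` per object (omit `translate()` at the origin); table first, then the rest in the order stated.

table();
translate([-428, 0, 0]) open_box();
translate([220, 197, 691]) bench();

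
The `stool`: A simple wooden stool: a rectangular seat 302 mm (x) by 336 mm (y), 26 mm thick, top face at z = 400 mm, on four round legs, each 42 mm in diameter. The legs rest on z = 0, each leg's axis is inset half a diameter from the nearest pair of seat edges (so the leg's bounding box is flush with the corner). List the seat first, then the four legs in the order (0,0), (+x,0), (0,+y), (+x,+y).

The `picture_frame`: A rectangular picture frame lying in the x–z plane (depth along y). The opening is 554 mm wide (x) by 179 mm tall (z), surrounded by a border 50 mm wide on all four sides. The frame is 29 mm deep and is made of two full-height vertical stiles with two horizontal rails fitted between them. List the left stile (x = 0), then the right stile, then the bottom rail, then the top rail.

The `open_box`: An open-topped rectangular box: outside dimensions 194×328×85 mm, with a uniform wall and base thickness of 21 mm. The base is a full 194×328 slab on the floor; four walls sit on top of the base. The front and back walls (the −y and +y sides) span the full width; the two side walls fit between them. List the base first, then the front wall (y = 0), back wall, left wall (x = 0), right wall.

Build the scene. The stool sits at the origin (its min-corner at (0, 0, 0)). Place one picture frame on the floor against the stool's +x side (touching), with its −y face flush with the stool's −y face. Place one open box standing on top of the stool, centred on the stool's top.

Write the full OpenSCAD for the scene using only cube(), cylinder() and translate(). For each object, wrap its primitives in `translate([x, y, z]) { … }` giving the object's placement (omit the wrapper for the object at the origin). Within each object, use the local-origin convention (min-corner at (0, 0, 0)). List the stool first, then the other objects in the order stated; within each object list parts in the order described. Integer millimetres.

translate([0, 0, 374]) cube([302, 336, 26]);
translate([21, 21, 0]) cylinder(h = 374, r = 21);
translate([281, 21, 0]) cylinder(h = 374, r = 21);
translate([21, 315, 0]) cylinder(h = 374, r = 21);
translate([281, 315, 0]) cylinder(h = 374, r = 21);
translate([302, 0, 0]) {
  cube([50, 29, 279]);
  translate([604, 0, 0]) cube([50, 29, 279]);
  translate([50, 0, 0]) cube([554, 29, 50]);
  translate([50, 0, 229]) cube([554, 29, 50]);
}
translate([54, 4, 400]) {
  cube([194, 328, 21]);
  translate([0, 0, 21]) cube([194, 21, 64]);
  translate([0, 307, 21]) cube([194, 21, 64]);
  translate([0, 21, 21]) cube([21, 286, 64]);
  translate([173, 21, 21]) cube([21, 286, 64]);
}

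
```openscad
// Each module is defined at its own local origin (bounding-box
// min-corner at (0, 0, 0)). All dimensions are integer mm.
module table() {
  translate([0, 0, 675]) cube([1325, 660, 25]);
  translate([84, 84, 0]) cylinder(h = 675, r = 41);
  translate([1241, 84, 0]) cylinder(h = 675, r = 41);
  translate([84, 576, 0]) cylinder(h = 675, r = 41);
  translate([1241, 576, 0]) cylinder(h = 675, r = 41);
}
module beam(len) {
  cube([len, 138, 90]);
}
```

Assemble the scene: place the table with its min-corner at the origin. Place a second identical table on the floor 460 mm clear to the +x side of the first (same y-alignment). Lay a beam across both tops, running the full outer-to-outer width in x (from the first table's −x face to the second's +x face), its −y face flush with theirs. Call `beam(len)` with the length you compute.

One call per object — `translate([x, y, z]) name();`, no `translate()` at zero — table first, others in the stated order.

table();
translate([1785, 0, 0]) table();
translate([0, 0, 700]) beam(3110);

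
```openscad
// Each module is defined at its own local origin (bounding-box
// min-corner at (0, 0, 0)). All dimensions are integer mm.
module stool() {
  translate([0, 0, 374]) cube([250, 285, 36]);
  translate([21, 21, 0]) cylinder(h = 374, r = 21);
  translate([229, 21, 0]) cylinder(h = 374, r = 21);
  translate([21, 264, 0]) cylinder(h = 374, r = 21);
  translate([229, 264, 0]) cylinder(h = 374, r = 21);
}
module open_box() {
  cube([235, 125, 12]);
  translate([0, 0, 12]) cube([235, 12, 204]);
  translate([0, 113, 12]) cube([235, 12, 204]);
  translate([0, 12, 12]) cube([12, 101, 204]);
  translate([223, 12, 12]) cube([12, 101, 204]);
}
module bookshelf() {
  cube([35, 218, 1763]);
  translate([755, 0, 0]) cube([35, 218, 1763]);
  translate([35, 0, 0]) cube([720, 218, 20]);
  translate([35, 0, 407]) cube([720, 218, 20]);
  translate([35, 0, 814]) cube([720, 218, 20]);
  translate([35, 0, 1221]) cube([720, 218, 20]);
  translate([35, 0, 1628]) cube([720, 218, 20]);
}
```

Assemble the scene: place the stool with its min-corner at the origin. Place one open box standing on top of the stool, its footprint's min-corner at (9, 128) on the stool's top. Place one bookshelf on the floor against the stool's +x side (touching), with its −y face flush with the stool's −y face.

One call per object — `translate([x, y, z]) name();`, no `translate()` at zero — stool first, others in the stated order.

stool();
translate([9, 128, 410]) open_box();
translate([250, 0, 0]) bookshelf();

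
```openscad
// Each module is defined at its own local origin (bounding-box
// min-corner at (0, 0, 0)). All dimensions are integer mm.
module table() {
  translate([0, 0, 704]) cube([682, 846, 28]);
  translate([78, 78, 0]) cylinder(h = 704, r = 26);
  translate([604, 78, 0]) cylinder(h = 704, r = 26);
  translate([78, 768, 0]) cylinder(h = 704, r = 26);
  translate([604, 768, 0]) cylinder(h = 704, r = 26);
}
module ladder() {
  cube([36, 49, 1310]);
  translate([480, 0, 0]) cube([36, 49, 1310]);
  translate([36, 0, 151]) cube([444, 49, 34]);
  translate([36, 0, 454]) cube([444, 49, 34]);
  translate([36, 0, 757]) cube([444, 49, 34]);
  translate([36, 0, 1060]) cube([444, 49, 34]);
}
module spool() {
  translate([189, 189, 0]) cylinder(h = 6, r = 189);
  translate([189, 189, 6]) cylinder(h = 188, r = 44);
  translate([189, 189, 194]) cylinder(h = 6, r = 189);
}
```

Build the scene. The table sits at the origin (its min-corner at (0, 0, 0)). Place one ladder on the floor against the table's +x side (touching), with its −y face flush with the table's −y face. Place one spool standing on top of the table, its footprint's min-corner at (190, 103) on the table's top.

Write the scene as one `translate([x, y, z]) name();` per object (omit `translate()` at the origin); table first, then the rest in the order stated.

table();
translate([682, 0, 0]) ladder();
translate([190, 103, 732]) spool();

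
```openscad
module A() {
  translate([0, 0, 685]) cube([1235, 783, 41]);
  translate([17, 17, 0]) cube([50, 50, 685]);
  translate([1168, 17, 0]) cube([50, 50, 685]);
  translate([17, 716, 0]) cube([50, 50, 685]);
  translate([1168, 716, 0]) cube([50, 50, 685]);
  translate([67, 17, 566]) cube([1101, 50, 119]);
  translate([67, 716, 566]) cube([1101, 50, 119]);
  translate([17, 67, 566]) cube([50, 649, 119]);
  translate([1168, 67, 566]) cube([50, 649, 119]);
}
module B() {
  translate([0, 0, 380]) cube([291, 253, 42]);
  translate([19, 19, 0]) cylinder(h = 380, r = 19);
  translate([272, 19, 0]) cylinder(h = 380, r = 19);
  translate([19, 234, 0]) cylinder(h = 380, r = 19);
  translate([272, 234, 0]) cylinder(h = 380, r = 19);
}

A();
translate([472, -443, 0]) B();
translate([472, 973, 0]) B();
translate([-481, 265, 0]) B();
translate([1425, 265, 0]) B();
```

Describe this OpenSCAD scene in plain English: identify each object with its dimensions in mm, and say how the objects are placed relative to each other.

A is a rectangular dining table. The top is 1235×783×41 mm with its upper surface at z = 726 mm. It stands on four 50×50 mm square legs, each inset 17 mm from the nearest pair of top edges, running from the floor to the underside of the top. Four apron rails, 50 mm thick and 119 mm tall, run between adjacent legs with their top edges flush with the underside of the top and their outer faces flush with the legs' outer faces.

B is a four-legged stool. The seat is 291×253 mm, 42 mm thick, top at z = 422 mm. It stands on four round legs, each 38 mm in diameter, from z = 0 to the seat underside, each leg's axis is inset half a diameter from the nearest pair of seat edges (so the leg's bounding box is flush with the corner).

Four stools sit around the table at the −y, +y, −x, +x sides.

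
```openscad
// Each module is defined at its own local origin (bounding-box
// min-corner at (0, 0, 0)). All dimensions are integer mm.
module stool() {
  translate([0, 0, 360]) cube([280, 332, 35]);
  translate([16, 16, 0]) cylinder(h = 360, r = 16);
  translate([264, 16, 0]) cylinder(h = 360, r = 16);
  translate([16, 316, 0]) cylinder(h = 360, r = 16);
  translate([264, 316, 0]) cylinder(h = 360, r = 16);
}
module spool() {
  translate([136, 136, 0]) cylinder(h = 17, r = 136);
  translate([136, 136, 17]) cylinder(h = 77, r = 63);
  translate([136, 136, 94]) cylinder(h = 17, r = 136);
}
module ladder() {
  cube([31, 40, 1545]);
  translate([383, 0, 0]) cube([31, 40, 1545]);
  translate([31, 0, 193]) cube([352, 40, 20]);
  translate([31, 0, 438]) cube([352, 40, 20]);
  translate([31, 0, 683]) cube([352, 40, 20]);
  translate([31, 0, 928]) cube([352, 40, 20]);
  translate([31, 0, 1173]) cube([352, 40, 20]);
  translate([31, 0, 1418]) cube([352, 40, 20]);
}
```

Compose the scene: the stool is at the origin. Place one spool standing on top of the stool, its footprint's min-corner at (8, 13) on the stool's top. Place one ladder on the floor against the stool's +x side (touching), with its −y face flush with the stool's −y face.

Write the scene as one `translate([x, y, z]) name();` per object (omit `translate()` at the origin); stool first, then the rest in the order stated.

stool();
translate([8, 13, 395]) spool();
translate([280, 0, 0]) ladder();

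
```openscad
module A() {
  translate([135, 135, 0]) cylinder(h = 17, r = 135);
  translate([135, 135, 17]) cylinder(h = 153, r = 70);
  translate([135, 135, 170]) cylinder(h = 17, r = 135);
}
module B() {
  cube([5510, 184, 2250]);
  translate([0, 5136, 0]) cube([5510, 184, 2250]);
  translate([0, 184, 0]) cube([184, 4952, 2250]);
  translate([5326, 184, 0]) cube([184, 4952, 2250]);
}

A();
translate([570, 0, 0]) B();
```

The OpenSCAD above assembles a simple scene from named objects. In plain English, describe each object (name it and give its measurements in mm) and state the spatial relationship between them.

A is a spool: two coaxial disc flanges of radius 135 mm and thickness 17 mm, joined by a core cylinder of radius 70 mm and height 153 mm. The lower flange rests on z = 0 and the three cylinders share a vertical axis.

B is the wall frame of a small rectangular building: four walls, each 2250 mm tall and 184 mm thick, enclosing a footprint 5510 mm (x) by 5320 mm (y) outside-to-outside, with no floor or roof. The front and back walls (the −y and +y sides) span the full width; the two side walls fit between them.

The house frame is on the floor beside the spool on its +x side.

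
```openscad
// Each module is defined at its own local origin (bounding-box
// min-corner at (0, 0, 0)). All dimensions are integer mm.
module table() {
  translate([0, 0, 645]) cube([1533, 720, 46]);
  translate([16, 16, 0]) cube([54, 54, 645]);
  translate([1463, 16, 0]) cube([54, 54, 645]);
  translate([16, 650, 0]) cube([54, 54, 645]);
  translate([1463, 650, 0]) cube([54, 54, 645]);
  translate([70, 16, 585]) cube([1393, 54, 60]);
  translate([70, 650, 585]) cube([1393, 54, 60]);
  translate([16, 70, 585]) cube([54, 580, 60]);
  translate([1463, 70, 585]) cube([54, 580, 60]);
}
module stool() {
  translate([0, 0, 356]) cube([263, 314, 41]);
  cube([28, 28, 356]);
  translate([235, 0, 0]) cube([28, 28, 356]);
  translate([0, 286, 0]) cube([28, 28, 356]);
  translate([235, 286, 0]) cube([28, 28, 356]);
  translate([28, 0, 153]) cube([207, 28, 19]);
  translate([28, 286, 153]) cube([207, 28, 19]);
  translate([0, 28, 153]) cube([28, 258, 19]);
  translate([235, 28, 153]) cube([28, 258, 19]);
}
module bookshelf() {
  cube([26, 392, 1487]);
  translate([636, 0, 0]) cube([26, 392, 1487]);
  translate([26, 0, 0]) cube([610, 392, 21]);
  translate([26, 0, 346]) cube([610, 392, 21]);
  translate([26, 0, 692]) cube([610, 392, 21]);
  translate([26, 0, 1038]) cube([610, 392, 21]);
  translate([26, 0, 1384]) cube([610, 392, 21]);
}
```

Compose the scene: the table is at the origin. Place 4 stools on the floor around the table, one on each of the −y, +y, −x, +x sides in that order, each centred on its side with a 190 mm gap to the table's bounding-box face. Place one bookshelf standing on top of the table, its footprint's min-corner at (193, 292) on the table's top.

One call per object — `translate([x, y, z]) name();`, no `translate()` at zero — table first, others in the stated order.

table();
translate([635, -504, 0]) stool();
translate([635, 910, 0]) stool();
translate([-453, 203, 0]) stool();
translate([1723, 203, 0]) stool();
translate([193, 292, 691]) bookshelf();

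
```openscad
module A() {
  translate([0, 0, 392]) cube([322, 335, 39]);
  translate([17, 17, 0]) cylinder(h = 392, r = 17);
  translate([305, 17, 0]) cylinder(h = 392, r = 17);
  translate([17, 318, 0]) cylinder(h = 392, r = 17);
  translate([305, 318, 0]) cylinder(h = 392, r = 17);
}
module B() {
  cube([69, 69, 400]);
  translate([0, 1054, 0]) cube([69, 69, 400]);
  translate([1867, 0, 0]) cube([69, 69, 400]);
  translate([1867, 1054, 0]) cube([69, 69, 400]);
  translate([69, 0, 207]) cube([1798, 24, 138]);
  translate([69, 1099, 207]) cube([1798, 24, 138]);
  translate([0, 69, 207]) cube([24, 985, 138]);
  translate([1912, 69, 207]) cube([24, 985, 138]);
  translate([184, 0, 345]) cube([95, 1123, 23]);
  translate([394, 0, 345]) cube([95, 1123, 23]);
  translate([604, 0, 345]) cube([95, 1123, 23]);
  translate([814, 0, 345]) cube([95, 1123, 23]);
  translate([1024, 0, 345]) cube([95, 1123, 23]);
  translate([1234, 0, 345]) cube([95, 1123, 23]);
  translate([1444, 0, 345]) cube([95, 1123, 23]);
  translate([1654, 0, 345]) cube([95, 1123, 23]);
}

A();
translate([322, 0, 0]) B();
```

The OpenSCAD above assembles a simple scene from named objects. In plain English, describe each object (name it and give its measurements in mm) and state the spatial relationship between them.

A is a four-legged stool. The seat is 322×335 mm, 39 mm thick, top at z = 431 mm. It stands on four round legs, each 34 mm in diameter, from z = 0 to the seat underside, each leg's axis is inset half a diameter from the nearest pair of seat edges (so the leg's bounding box is flush with the corner).

B is a bed frame 1936 mm long (x) by 1123 mm wide (y). Four 69×69 mm corner posts, 400 mm tall, at the corners of the footprint. Four rails of 24 mm thickness and 138 mm height run between adjacent posts with their undersides at z = 207 mm, their outer faces flush with the outside of the frame (the two x-running rails run between the posts' inner faces; the two y-running rails run between the posts' inner faces). 8 slats, each 95 mm wide (x) and 23 mm thick, lie across the top of the two x-running rails, running the full 1123 mm width of the frame in y; the slats are evenly spaced along x between the inner faces of the end posts with equal gaps (rounded down to the nearest mm) at the −x end and between each pair — any rounding remainder accumulates at the +x end.

The bed frame is against the stool's +x side, with their −y faces flush.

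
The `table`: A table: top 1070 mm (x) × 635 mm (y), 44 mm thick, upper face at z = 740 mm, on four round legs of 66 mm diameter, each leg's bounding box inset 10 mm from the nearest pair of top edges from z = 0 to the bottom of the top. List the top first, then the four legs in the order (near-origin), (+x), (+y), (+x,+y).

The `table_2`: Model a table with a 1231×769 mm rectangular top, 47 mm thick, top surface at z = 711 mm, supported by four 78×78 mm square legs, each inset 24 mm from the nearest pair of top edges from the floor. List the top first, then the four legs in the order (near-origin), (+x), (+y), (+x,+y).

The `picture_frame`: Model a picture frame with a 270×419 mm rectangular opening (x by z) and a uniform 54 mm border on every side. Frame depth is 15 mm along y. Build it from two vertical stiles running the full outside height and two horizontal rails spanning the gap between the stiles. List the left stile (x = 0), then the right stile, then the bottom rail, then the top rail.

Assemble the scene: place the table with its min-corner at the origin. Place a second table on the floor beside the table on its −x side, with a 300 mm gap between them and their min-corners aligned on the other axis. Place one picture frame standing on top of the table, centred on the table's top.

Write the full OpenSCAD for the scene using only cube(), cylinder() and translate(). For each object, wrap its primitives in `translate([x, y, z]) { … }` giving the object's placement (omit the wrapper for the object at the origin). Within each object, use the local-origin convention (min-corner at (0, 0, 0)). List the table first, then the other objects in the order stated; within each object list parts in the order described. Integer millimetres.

translate([0, 0, 696]) cube([1070, 635, 44]);
translate([43, 43, 0]) cylinder(h = 696, r = 33);
translate([1027, 43, 0]) cylinder(h = 696, r = 33);
translate([43, 592, 0]) cylinder(h = 696, r = 33);
translate([1027, 592, 0]) cylinder(h = 696, r = 33);
translate([-1531, 0, 0]) {
  translate([0, 0, 664]) cube([1231, 769, 47]);
  translate([24, 24, 0]) cube([78, 78, 664]);
  translate([1129, 24, 0]) cube([78, 78, 664]);
  translate([24, 667, 0]) cube([78, 78, 664]);
  translate([1129, 667, 0]) cube([78, 78, 664]);
}
translate([346, 310, 740]) {
  cube([54, 15, 527]);
  translate([324, 0, 0]) cube([54, 15, 527]);
  translate([54, 0, 0]) cube([270, 15, 54]);
  translate([54, 0, 473]) cube([270, 15, 54]);
}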